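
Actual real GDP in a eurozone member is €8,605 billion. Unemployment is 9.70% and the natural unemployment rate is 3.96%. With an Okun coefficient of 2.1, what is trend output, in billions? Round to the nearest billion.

€9,784 billion

Unemployment gap = 9.7 - 3.96 = 5.74 points, so output gap = -2.1 × 5.74 = -12.054%.
Since Y = Y* × (1 + gap/100), Y* = 8605/0.87946 ≈ 9784 billion.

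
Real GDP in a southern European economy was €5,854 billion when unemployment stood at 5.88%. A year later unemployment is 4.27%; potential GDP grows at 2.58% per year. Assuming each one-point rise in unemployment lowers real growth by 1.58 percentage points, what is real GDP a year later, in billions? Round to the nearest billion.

Δu = 4.27 - 5.88 = -1.61 points.
Okun's law (growth form): g_Y = g_Y* - β × Δu = 2.58 - 1.58 × (-1.61) = 2.58 + 2.5438 = 5.1238%.
Real GDP in the next year = 5854 × (1 + 5.1238/100) = 5854 × 1.051238 ≈ 6154 billion.

€6,154 billion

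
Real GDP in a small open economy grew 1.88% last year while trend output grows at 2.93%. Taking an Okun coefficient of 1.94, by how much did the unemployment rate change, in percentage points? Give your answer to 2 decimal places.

0.54 percentage points

Growth-rate Okun's law: g_Y = g_Y* - β × Δu, so Δu = (g_Y* - g_Y)/β.
Δu = (2.93 - 1.88)/1.94 = 1.05/1.94 = 0.54 percentage points.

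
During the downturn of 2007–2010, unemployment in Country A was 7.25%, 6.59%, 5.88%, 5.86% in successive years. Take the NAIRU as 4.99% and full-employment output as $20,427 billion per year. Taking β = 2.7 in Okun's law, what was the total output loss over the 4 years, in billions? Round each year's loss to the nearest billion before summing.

$3,099 billion

Year 2007: gap = -2.7 × (7.25 - 4.99) = -6.102%, loss ≈ 20427 × 6.102/100 ≈ 1246.
Year 2008: gap = -2.7 × (6.59 - 4.99) = -4.32%, loss ≈ 20427 × 4.32/100 ≈ 882.
Year 2009: gap = -2.7 × (5.88 - 4.99) = -2.403%, loss ≈ 20427 × 2.403/100 ≈ 491.
Year 2010: gap = -2.7 × (5.86 - 4.99) = -2.349%, loss ≈ 20427 × 2.349/100 ≈ 480.
Total lost output = 1246 + 882 + 491 + 480 = 3099 billion.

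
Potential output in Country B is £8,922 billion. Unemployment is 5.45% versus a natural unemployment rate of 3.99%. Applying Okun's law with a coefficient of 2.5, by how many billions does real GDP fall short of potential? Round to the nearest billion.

£326 billion

Output gap = -2.5 × (5.45 - 3.99) = -2.5 × 1.46 = -3.65%.
Actual GDP ≈ 8922 × 0.9635 ≈ 8596 billion, so the shortfall is 8922 - 8596 = 326 billion.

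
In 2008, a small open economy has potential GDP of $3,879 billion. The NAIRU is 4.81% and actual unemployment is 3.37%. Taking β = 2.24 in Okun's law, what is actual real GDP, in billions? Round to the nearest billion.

Unemployment gap = 3.37 - 4.81 = -1.44 points, so the output gap is -2.24 × (-1.44) = 3.2256%.
Actual GDP = 3879 × (1 + 3.2256/100) = 3879 × 1.032256 ≈ 4004 billion.

$4,004 billion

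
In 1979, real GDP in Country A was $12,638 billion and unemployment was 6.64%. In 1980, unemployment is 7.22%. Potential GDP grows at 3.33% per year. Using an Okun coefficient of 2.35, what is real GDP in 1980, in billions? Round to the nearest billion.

$12,887 billion

Δu = 7.22 - 6.64 = 0.58 points.
Okun's law (growth form): g_Y = g_Y* - β × Δu = 3.33 - 2.35 × (0.58) = 3.33 - 1.363 = 1.967%.
Real GDP in the next year = 12638 × (1 + 1.967/100) = 12638 × 1.01967 ≈ 12887 billion.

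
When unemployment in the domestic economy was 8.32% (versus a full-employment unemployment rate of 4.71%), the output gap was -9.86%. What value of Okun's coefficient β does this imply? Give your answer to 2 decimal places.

β ≈ 2.73

Okun's law: output gap = -β × (u - u*).
-9.86 = -β × (8.32 - 4.71) = -β × 3.61, so β = 9.86/3.61 = 2.73.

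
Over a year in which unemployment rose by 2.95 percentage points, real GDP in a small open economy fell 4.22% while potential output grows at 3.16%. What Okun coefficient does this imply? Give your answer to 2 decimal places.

β ≈ 2.50

Growth form: g_Y = g_Y* - β × Δu, so β = (g_Y* - g_Y)/Δu.
β = (3.16 + 4.22)/2.95 = 7.38/2.95 = 2.50.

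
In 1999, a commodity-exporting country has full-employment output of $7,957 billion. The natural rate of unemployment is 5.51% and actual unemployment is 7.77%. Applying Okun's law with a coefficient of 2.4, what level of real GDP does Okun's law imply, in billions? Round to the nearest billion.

Unemployment gap = 7.77 - 5.51 = 2.26 points, so the output gap is -2.4 × 2.26 = -5.424%.
Actual GDP = 7957 × (1 - 5.424/100) = 7957 × 0.94576 ≈ 7525 billion.

$7,525 billion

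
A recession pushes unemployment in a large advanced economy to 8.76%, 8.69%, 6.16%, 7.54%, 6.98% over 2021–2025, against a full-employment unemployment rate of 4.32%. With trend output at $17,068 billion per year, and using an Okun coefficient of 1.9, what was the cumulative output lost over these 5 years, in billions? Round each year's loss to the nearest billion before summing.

Year 2021: gap = -1.9 × (8.76 - 4.32) = -8.436%, loss ≈ 17068 × 8.436/100 ≈ 1440.
Year 2022: gap = -1.9 × (8.69 - 4.32) = -8.303%, loss ≈ 17068 × 8.303/100 ≈ 1417.
Year 2023: gap = -1.9 × (6.16 - 4.32) = -3.496%, loss ≈ 17068 × 3.496/100 ≈ 597.
Year 2024: gap = -1.9 × (7.54 - 4.32) = -6.118%, loss ≈ 17068 × 6.118/100 ≈ 1044.
Year 2025: gap = -1.9 × (6.98 - 4.32) = -5.054%, loss ≈ 17068 × 5.054/100 ≈ 863.
Total lost output = 1440 + 1417 + 597 + 1044 + 863 = 5361 billion.

$5,361 billion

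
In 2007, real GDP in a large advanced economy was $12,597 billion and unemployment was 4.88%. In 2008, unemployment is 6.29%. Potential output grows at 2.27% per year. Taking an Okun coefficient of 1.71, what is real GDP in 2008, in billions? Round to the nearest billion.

$12,579 billion

Δu = 6.29 - 4.88 = 1.41 points.
Okun's law (growth form): g_Y = g_Y* - β × Δu = 2.27 - 1.71 × (1.41) = 2.27 - 2.4111 = -0.1411%.
Real GDP in the next year = 12597 × (1 - 0.1411/100) = 12597 × 0.998589 ≈ 12579 billion.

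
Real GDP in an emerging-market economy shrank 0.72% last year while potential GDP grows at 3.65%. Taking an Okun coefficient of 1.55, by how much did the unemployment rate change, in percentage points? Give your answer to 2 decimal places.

Growth-rate Okun's law: g_Y = g_Y* - β × Δu, so Δu = (g_Y* - g_Y)/β.
Δu = (3.65 + 0.72)/1.55 = 4.37/1.55 = 2.82 percentage points.

2.82 percentage points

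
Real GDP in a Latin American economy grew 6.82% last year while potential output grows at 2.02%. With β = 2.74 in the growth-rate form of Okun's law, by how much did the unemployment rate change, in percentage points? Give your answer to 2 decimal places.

Growth-rate Okun's law: g_Y = g_Y* - β × Δu, so Δu = (g_Y* - g_Y)/β.
Δu = (2.02 - 6.82)/2.74 = -4.8/2.74 = -1.75 percentage points.

-1.75 percentage points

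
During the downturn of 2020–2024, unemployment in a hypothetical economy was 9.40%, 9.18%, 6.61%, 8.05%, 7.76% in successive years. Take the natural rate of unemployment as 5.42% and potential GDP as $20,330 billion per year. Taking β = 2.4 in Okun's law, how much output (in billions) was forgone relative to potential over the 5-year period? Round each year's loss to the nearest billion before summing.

$6,783 billion

Year 2020: gap = -2.4 × (9.4 - 5.42) = -9.552%, loss ≈ 20330 × 9.552/100 ≈ 1942.
Year 2021: gap = -2.4 × (9.18 - 5.42) = -9.024%, loss ≈ 20330 × 9.024/100 ≈ 1835.
Year 2022: gap = -2.4 × (6.61 - 5.42) = -2.856%, loss ≈ 20330 × 2.856/100 ≈ 581.
Year 2023: gap = -2.4 × (8.05 - 5.42) = -6.312%, loss ≈ 20330 × 6.312/100 ≈ 1283.
Year 2024: gap = -2.4 × (7.76 - 5.42) = -5.616%, loss ≈ 20330 × 5.616/100 ≈ 1142.
Total lost output = 1942 + 1835 + 581 + 1283 + 1142 = 6783 billion.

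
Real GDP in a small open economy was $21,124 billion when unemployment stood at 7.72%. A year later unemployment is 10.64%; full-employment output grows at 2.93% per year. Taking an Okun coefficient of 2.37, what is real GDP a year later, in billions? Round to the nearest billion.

Δu = 10.64 - 7.72 = 2.92 points.
Okun's law (growth form): g_Y = g_Y* - β × Δu = 2.93 - 2.37 × (2.92) = 2.93 - 6.9204 = -3.9904%.
Real GDP in the next year = 21124 × (1 - 3.9904/100) = 21124 × 0.960096 ≈ 20281 billion.

$20,281 billion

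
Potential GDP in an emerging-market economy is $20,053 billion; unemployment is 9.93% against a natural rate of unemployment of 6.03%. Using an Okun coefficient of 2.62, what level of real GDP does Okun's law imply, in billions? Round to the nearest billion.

$18,004 billion

Unemployment gap = 9.93 - 6.03 = 3.9 points, so the output gap is -2.62 × 3.9 = -10.218%.
Actual GDP = 20053 × (1 - 10.218/100) = 20053 × 0.89782 ≈ 18004 billion.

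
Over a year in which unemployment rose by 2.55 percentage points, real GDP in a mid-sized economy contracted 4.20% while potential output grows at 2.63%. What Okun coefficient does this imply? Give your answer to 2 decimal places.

Growth form: g_Y = g_Y* - β × Δu, so β = (g_Y* - g_Y)/Δu.
β = (2.63 + 4.2)/2.55 = 6.83/2.55 = 2.68.

β ≈ 2.68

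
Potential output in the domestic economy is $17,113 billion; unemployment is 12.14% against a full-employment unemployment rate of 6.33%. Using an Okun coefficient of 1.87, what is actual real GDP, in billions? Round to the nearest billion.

$15,254 billion

Unemployment gap = 12.14 - 6.33 = 5.81 points, so the output gap is -1.87 × 5.81 = -10.8647%.
Actual GDP = 17113 × (1 - 10.8647/100) = 17113 × 0.891353 ≈ 15254 billion.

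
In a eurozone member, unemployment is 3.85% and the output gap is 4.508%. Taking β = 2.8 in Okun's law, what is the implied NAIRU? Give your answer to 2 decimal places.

5.46%

From Okun's law, u - u* = -(output gap)/β = -(4.508)/2.8 = -1.61 points.
So u* = 3.85 + 1.61 = 5.46%.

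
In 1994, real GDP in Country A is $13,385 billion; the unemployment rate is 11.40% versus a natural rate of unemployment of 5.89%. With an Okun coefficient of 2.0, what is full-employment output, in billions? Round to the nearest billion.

$15,043 billion

Unemployment gap = 11.4 - 5.89 = 5.51 points, so output gap = -2 × 5.51 = -11.02%.
Since Y = Y* × (1 + gap/100), Y* = 13385/0.8898 ≈ 15043 billion.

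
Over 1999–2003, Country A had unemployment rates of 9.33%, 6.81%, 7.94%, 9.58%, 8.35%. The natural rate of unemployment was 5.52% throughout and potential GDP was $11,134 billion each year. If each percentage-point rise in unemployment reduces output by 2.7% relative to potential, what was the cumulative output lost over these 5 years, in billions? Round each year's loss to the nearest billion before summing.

$4,332 billion

Year 1999: gap = -2.7 × (9.33 - 5.52) = -10.287%, loss ≈ 11134 × 10.287/100 ≈ 1145.
Year 2000: gap = -2.7 × (6.81 - 5.52) = -3.483%, loss ≈ 11134 × 3.483/100 ≈ 388.
Year 2001: gap = -2.7 × (7.94 - 5.52) = -6.534%, loss ≈ 11134 × 6.534/100 ≈ 727.
Year 2002: gap = -2.7 × (9.58 - 5.52) = -10.962%, loss ≈ 11134 × 10.962/100 ≈ 1221.
Year 2003: gap = -2.7 × (8.35 - 5.52) = -7.641%, loss ≈ 11134 × 7.641/100 ≈ 851.
Total lost output = 1145 + 388 + 727 + 1221 + 851 = 4332 billion.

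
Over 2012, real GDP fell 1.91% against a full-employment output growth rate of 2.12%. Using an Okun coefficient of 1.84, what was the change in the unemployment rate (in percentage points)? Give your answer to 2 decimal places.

Growth-rate Okun's law: g_Y = g_Y* - β × Δu, so Δu = (g_Y* - g_Y)/β.
Δu = (2.12 + 1.91)/1.84 = 4.03/1.84 = 2.19 percentage points.

2.19 percentage points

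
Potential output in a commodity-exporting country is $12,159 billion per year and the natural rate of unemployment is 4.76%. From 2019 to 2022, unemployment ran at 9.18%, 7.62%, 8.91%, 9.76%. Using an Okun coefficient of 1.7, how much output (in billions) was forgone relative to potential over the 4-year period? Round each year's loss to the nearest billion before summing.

Year 2019: gap = -1.7 × (9.18 - 4.76) = -7.514%, loss ≈ 12159 × 7.514/100 ≈ 914.
Year 2020: gap = -1.7 × (7.62 - 4.76) = -4.862%, loss ≈ 12159 × 4.862/100 ≈ 591.
Year 2021: gap = -1.7 × (8.91 - 4.76) = -7.055%, loss ≈ 12159 × 7.055/100 ≈ 858.
Year 2022: gap = -1.7 × (9.76 - 4.76) = -8.5%, loss ≈ 12159 × 8.5/100 ≈ 1034.
Total lost output = 914 + 591 + 858 + 1034 = 3397 billion.

$3,397 billion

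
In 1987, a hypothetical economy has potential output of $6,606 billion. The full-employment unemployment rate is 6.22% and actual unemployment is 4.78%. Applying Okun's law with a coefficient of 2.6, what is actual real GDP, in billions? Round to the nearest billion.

$6,853 billion

Unemployment gap = 4.78 - 6.22 = -1.44 points, so the output gap is -2.6 × (-1.44) = 3.744%.
Actual GDP = 6606 × (1 + 3.744/100) = 6606 × 1.03744 ≈ 6853 billion.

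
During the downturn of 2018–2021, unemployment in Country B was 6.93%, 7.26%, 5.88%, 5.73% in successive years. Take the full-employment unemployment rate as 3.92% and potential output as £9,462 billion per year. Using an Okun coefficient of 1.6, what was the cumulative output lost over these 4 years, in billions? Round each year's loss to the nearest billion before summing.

Year 2018: gap = -1.6 × (6.93 - 3.92) = -4.816%, loss ≈ 9462 × 4.816/100 ≈ 456.
Year 2019: gap = -1.6 × (7.26 - 3.92) = -5.344%, loss ≈ 9462 × 5.344/100 ≈ 506.
Year 2020: gap = -1.6 × (5.88 - 3.92) = -3.136%, loss ≈ 9462 × 3.136/100 ≈ 297.
Year 2021: gap = -1.6 × (5.73 - 3.92) = -2.896%, loss ≈ 9462 × 2.896/100 ≈ 274.
Total lost output = 456 + 506 + 297 + 274 = 1533 billion.

£1,533 billion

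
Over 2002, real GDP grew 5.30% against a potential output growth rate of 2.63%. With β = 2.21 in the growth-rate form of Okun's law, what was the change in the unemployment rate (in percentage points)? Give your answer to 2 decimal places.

Growth-rate Okun's law: g_Y = g_Y* - β × Δu, so Δu = (g_Y* - g_Y)/β.
Δu = (2.63 - 5.3)/2.21 = -2.67/2.21 = -1.21 percentage points.

-1.21 percentage points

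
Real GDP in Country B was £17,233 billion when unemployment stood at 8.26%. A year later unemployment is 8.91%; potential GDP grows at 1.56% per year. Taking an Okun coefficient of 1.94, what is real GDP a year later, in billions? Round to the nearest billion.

Δu = 8.91 - 8.26 = 0.65 points.
Okun's law (growth form): g_Y = g_Y* - β × Δu = 1.56 - 1.94 × (0.65) = 1.56 - 1.261 = 0.299%.
Real GDP in the next year = 17233 × (1 + 0.299/100) = 17233 × 1.00299 ≈ 17285 billion.

£17,285 billion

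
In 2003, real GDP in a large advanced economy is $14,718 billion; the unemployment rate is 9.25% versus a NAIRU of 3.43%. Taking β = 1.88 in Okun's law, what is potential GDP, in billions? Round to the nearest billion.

Unemployment gap = 9.25 - 3.43 = 5.82 points, so output gap = -1.88 × 5.82 = -10.9416%.
Since Y = Y* × (1 + gap/100), Y* = 14718/0.890584 ≈ 16526 billion.

$16,526 billion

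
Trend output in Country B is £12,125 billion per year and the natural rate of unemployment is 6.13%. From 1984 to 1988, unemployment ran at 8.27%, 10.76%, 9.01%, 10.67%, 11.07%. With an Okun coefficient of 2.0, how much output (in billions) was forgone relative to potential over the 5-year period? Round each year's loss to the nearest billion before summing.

£4,639 billion

Year 1984: gap = -2.0 × (8.27 - 6.13) = -4.28%, loss ≈ 12125 × 4.28/100 ≈ 519.
Year 1985: gap = -2.0 × (10.76 - 6.13) = -9.26%, loss ≈ 12125 × 9.26/100 ≈ 1123.
Year 1986: gap = -2.0 × (9.01 - 6.13) = -5.76%, loss ≈ 12125 × 5.76/100 ≈ 698.
Year 1987: gap = -2.0 × (10.67 - 6.13) = -9.08%, loss ≈ 12125 × 9.08/100 ≈ 1101.
Year 1988: gap = -2.0 × (11.07 - 6.13) = -9.88%, loss ≈ 12125 × 9.88/100 ≈ 1198.
Total lost output = 519 + 1123 + 698 + 1101 + 1198 = 4639 billion.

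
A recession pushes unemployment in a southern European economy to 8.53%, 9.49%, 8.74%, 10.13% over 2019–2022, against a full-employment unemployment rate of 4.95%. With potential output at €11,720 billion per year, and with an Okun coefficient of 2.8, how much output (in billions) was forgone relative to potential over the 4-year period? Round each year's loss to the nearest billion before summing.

€5,609 billion

Year 2019: gap = -2.8 × (8.53 - 4.95) = -10.024%, loss ≈ 11720 × 10.024/100 ≈ 1175.
Year 2020: gap = -2.8 × (9.49 - 4.95) = -12.712%, loss ≈ 11720 × 12.712/100 ≈ 1490.
Year 2021: gap = -2.8 × (8.74 - 4.95) = -10.612%, loss ≈ 11720 × 10.612/100 ≈ 1244.
Year 2022: gap = -2.8 × (10.13 - 4.95) = -14.504%, loss ≈ 11720 × 14.504/100 ≈ 1700.
Total lost output = 1175 + 1490 + 1244 + 1700 = 5609 billion.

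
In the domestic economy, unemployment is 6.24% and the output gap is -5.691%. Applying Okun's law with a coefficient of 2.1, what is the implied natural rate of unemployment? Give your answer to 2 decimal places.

3.53%

From Okun's law, u - u* = -(output gap)/β = -(-5.691)/2.1 = 2.71 points.
So u* = 6.24 - 2.71 = 3.53%.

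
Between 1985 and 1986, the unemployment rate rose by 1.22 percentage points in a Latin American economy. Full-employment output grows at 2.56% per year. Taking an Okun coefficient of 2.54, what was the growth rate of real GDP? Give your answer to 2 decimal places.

Growth-rate Okun's law: g_Y = g_Y* - β × Δu.
g_Y = 2.56 - 2.54 × (1.22) = 2.56 - 3.0988 = -0.5388%, i.e. -0.54% to 2 d.p.

-0.54%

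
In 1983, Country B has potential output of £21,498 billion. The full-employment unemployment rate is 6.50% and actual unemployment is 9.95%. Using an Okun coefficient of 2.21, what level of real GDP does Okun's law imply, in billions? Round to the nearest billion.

Unemployment gap = 9.95 - 6.5 = 3.45 points, so the output gap is -2.21 × 3.45 = -7.6245%.
Actual GDP = 21498 × (1 - 7.6245/100) = 21498 × 0.923755 ≈ 19859 billion.

£19,859 billion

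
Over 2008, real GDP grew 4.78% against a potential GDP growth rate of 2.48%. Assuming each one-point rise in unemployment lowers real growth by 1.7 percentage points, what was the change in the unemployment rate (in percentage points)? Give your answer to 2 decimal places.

Growth-rate Okun's law: g_Y = g_Y* - β × Δu, so Δu = (g_Y* - g_Y)/β.
Δu = (2.48 - 4.78)/1.7 = -2.3/1.7 = -1.35 percentage points.

-1.35 percentage points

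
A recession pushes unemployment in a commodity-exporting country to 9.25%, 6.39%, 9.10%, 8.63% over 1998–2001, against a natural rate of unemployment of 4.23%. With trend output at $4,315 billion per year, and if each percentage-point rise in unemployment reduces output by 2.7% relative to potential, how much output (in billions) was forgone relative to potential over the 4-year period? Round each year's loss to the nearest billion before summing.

$1,917 billion

Year 1998: gap = -2.7 × (9.25 - 4.23) = -13.554%, loss ≈ 4315 × 13.554/100 ≈ 585.
Year 1999: gap = -2.7 × (6.39 - 4.23) = -5.832%, loss ≈ 4315 × 5.832/100 ≈ 252.
Year 2000: gap = -2.7 × (9.1 - 4.23) = -13.149%, loss ≈ 4315 × 13.149/100 ≈ 567.
Year 2001: gap = -2.7 × (8.63 - 4.23) = -11.88%, loss ≈ 4315 × 11.88/100 ≈ 513.
Total lost output = 585 + 252 + 567 + 513 = 1917 billion.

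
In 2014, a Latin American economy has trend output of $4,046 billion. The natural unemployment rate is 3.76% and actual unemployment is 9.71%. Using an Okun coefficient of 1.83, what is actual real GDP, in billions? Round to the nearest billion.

$3,605 billion

Unemployment gap = 9.71 - 3.76 = 5.95 points, so the output gap is -1.83 × 5.95 = -10.8885%.
Actual GDP = 4046 × (1 - 10.8885/100) = 4046 × 0.891115 ≈ 3605 billion.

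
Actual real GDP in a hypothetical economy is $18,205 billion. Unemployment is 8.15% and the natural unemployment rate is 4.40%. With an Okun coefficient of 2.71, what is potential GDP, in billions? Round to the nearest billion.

$20,264 billion

Unemployment gap = 8.15 - 4.4 = 3.75 points, so output gap = -2.71 × 3.75 = -10.1625%.
Since Y = Y* × (1 + gap/100), Y* = 18205/0.898375 ≈ 20264 billion.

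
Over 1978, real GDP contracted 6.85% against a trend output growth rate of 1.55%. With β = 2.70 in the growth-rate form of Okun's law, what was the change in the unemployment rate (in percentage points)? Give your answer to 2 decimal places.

Growth-rate Okun's law: g_Y = g_Y* - β × Δu, so Δu = (g_Y* - g_Y)/β.
Δu = (1.55 + 6.85)/2.70 = 8.4/2.70 = 3.11 percentage points.

3.11 percentage points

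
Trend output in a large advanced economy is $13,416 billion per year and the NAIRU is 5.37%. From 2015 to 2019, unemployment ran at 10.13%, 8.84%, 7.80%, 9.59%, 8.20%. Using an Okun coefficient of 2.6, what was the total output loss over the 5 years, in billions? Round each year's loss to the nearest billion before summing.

$6,177 billion

Year 2015: gap = -2.6 × (10.13 - 5.37) = -12.376%, loss ≈ 13416 × 12.376/100 ≈ 1660.
Year 2016: gap = -2.6 × (8.84 - 5.37) = -9.022%, loss ≈ 13416 × 9.022/100 ≈ 1210.
Year 2017: gap = -2.6 × (7.8 - 5.37) = -6.318%, loss ≈ 13416 × 6.318/100 ≈ 848.
Year 2018: gap = -2.6 × (9.59 - 5.37) = -10.972%, loss ≈ 13416 × 10.972/100 ≈ 1472.
Year 2019: gap = -2.6 × (8.2 - 5.37) = -7.358%, loss ≈ 13416 × 7.358/100 ≈ 987.
Total lost output = 1660 + 1210 + 848 + 1472 + 987 = 6177 billion.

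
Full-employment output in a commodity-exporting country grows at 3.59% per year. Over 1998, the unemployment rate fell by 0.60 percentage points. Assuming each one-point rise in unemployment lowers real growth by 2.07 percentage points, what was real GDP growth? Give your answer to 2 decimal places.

Growth-rate Okun's law: g_Y = g_Y* - β × Δu.
g_Y = 3.59 - 2.07 × (-0.60) = 3.59 + 1.242 = 4.832%, i.e. 4.83% to 2 d.p.

4.83%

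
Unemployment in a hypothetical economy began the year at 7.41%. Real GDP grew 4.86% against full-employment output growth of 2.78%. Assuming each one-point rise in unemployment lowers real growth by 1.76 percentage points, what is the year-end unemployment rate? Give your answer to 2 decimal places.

6.23%

Growth-rate Okun's law: g_Y = g_Y* - β × Δu, so Δu = (g_Y* - g_Y)/β.
Δu = (2.78 - 4.86)/1.76 = -2.08/1.76 = -1.18 percentage points.
Year-end unemployment = 7.41 - 1.18 = 6.23%.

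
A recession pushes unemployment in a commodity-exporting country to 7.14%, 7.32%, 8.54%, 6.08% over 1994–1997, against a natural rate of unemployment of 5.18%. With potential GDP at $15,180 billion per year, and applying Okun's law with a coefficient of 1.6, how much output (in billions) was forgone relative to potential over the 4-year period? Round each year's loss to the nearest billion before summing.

Year 1994: gap = -1.6 × (7.14 - 5.18) = -3.136%, loss ≈ 15180 × 3.136/100 ≈ 476.
Year 1995: gap = -1.6 × (7.32 - 5.18) = -3.424%, loss ≈ 15180 × 3.424/100 ≈ 520.
Year 1996: gap = -1.6 × (8.54 - 5.18) = -5.376%, loss ≈ 15180 × 5.376/100 ≈ 816.
Year 1997: gap = -1.6 × (6.08 - 5.18) = -1.44%, loss ≈ 15180 × 1.44/100 ≈ 219.
Total lost output = 476 + 520 + 816 + 219 = 2031 billion.

$2,031 billion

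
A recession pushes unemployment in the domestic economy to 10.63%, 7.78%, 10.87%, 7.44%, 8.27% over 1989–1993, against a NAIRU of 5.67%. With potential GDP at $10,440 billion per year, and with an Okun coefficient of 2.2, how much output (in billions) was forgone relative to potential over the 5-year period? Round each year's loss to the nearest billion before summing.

Year 1989: gap = -2.2 × (10.63 - 5.67) = -10.912%, loss ≈ 10440 × 10.912/100 ≈ 1139.
Year 1990: gap = -2.2 × (7.78 - 5.67) = -4.642%, loss ≈ 10440 × 4.642/100 ≈ 485.
Year 1991: gap = -2.2 × (10.87 - 5.67) = -11.44%, loss ≈ 10440 × 11.44/100 ≈ 1194.
Year 1992: gap = -2.2 × (7.44 - 5.67) = -3.894%, loss ≈ 10440 × 3.894/100 ≈ 407.
Year 1993: gap = -2.2 × (8.27 - 5.67) = -5.72%, loss ≈ 10440 × 5.72/100 ≈ 597.
Total lost output = 1139 + 485 + 1194 + 407 + 597 = 3822 billion.

$3,822 billion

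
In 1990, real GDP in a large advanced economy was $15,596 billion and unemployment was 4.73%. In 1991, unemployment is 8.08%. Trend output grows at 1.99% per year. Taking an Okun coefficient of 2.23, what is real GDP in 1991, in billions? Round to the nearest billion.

Δu = 8.08 - 4.73 = 3.35 points.
Okun's law (growth form): g_Y = g_Y* - β × Δu = 1.99 - 2.23 × (3.35) = 1.99 - 7.4705 = -5.4805%.
Real GDP in the next year = 15596 × (1 - 5.4805/100) = 15596 × 0.945195 ≈ 14741 billion.

$14,741 billion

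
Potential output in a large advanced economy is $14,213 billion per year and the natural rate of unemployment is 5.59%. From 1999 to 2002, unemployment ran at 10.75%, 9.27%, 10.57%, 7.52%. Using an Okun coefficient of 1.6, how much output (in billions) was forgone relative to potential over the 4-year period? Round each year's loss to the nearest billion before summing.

$3,581 billion

Year 1999: gap = -1.6 × (10.75 - 5.59) = -8.256%, loss ≈ 14213 × 8.256/100 ≈ 1173.
Year 2000: gap = -1.6 × (9.27 - 5.59) = -5.888%, loss ≈ 14213 × 5.888/100 ≈ 837.
Year 2001: gap = -1.6 × (10.57 - 5.59) = -7.968%, loss ≈ 14213 × 7.968/100 ≈ 1132.
Year 2002: gap = -1.6 × (7.52 - 5.59) = -3.088%, loss ≈ 14213 × 3.088/100 ≈ 439.
Total lost output = 1173 + 837 + 1132 + 439 = 3581 billion.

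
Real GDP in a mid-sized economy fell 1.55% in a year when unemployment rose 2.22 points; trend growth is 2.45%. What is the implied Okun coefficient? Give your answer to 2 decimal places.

Growth form: g_Y = g_Y* - β × Δu, so β = (g_Y* - g_Y)/Δu.
β = (2.45 + 1.55)/2.22 = 4/2.22 = 1.80.

β ≈ 1.80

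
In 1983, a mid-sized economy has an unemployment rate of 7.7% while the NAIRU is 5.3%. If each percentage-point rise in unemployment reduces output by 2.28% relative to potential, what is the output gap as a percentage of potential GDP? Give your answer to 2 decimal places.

The unemployment gap is 7.7 - 5.3 = 2.4 percentage points.
Okun's law gives an output gap of -2.28 × 2.4 = -5.472%, i.e. 5.47% below potential.

-5.47%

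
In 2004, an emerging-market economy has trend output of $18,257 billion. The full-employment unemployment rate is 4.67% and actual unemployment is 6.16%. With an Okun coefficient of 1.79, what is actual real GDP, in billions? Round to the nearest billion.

$17,770 billion

Unemployment gap = 6.16 - 4.67 = 1.49 points, so the output gap is -1.79 × 1.49 = -2.6671%.
Actual GDP = 18257 × (1 - 2.6671/100) = 18257 × 0.973329 ≈ 17770 billion.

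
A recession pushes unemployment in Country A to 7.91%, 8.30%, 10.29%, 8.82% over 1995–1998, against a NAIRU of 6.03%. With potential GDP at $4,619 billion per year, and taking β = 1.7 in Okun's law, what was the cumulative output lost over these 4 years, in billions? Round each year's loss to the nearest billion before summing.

Year 1995: gap = -1.7 × (7.91 - 6.03) = -3.196%, loss ≈ 4619 × 3.196/100 ≈ 148.
Year 1996: gap = -1.7 × (8.3 - 6.03) = -3.859%, loss ≈ 4619 × 3.859/100 ≈ 178.
Year 1997: gap = -1.7 × (10.29 - 6.03) = -7.242%, loss ≈ 4619 × 7.242/100 ≈ 335.
Year 1998: gap = -1.7 × (8.82 - 6.03) = -4.743%, loss ≈ 4619 × 4.743/100 ≈ 219.
Total lost output = 148 + 178 + 335 + 219 = 880 billion.

$880 billion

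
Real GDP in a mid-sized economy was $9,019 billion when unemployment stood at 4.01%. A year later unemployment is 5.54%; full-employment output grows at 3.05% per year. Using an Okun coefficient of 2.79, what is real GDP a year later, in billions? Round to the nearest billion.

Δu = 5.54 - 4.01 = 1.53 points.
Okun's law (growth form): g_Y = g_Y* - β × Δu = 3.05 - 2.79 × (1.53) = 3.05 - 4.2687 = -1.2187%.
Real GDP in the next year = 9019 × (1 - 1.2187/100) = 9019 × 0.987813 ≈ 8909 billion.

$8,909 billion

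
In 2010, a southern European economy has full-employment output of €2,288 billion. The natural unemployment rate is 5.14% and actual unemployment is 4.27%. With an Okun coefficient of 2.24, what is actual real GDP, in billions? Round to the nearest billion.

Unemployment gap = 4.27 - 5.14 = -0.87 points, so the output gap is -2.24 × (-0.87) = 1.9488%.
Actual GDP = 2288 × (1 + 1.9488/100) = 2288 × 1.019488 ≈ 2333 billion.

€2,333 billion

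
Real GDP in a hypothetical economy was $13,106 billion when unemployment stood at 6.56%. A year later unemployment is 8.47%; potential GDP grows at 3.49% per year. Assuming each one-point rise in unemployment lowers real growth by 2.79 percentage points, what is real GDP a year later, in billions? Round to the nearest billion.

$12,865 billion

Δu = 8.47 - 6.56 = 1.91 points.
Okun's law (growth form): g_Y = g_Y* - β × Δu = 3.49 - 2.79 × (1.91) = 3.49 - 5.3289 = -1.8389%.
Real GDP in the next year = 13106 × (1 - 1.8389/100) = 13106 × 0.981611 ≈ 12865 billion.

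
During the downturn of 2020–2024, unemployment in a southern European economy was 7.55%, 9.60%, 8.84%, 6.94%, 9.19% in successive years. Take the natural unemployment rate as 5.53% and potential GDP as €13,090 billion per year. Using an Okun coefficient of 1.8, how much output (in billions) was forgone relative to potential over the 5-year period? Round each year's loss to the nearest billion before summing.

Year 2020: gap = -1.8 × (7.55 - 5.53) = -3.636%, loss ≈ 13090 × 3.636/100 ≈ 476.
Year 2021: gap = -1.8 × (9.6 - 5.53) = -7.326%, loss ≈ 13090 × 7.326/100 ≈ 959.
Year 2022: gap = -1.8 × (8.84 - 5.53) = -5.958%, loss ≈ 13090 × 5.958/100 ≈ 780.
Year 2023: gap = -1.8 × (6.94 - 5.53) = -2.538%, loss ≈ 13090 × 2.538/100 ≈ 332.
Year 2024: gap = -1.8 × (9.19 - 5.53) = -6.588%, loss ≈ 13090 × 6.588/100 ≈ 862.
Total lost output = 476 + 959 + 780 + 332 + 862 = 3409 billion.

€3,409 billion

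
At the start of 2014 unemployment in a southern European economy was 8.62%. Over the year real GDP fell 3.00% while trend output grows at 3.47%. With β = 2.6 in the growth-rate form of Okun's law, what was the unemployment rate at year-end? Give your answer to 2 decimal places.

Growth-rate Okun's law: g_Y = g_Y* - β × Δu, so Δu = (g_Y* - g_Y)/β.
Δu = (3.47 + 3)/2.6 = 6.47/2.6 = 2.49 percentage points.
Year-end unemployment = 8.62 + 2.49 = 11.11%.

11.11%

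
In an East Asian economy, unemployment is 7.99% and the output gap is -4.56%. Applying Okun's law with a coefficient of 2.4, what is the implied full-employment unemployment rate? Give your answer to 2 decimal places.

From Okun's law, u - u* = -(output gap)/β = -(-4.56)/2.4 = 1.9 points.
So u* = 7.99 - 1.9 = 6.09%.

6.09%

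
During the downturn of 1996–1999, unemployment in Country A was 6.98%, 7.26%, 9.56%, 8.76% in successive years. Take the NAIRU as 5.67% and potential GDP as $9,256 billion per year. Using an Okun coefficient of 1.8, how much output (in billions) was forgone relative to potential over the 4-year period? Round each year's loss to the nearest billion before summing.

Year 1996: gap = -1.8 × (6.98 - 5.67) = -2.358%, loss ≈ 9256 × 2.358/100 ≈ 218.
Year 1997: gap = -1.8 × (7.26 - 5.67) = -2.862%, loss ≈ 9256 × 2.862/100 ≈ 265.
Year 1998: gap = -1.8 × (9.56 - 5.67) = -7.002%, loss ≈ 9256 × 7.002/100 ≈ 648.
Year 1999: gap = -1.8 × (8.76 - 5.67) = -5.562%, loss ≈ 9256 × 5.562/100 ≈ 515.
Total lost output = 218 + 265 + 648 + 515 = 1646 billion.

$1,646 billion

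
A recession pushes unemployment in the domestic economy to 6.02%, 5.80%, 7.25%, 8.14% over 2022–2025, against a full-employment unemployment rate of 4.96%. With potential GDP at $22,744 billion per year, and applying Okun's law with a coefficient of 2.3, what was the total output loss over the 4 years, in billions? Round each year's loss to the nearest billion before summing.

$3,854 billion

Year 2022: gap = -2.3 × (6.02 - 4.96) = -2.438%, loss ≈ 22744 × 2.438/100 ≈ 554.
Year 2023: gap = -2.3 × (5.8 - 4.96) = -1.932%, loss ≈ 22744 × 1.932/100 ≈ 439.
Year 2024: gap = -2.3 × (7.25 - 4.96) = -5.267%, loss ≈ 22744 × 5.267/100 ≈ 1198.
Year 2025: gap = -2.3 × (8.14 - 4.96) = -7.314%, loss ≈ 22744 × 7.314/100 ≈ 1663.
Total lost output = 554 + 439 + 1198 + 1663 = 3854 billion.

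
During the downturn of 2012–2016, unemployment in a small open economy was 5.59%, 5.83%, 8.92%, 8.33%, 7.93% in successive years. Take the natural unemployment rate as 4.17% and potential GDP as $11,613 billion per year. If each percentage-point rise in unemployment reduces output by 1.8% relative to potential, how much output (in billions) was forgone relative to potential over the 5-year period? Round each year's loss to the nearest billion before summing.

Year 2012: gap = -1.8 × (5.59 - 4.17) = -2.556%, loss ≈ 11613 × 2.556/100 ≈ 297.
Year 2013: gap = -1.8 × (5.83 - 4.17) = -2.988%, loss ≈ 11613 × 2.988/100 ≈ 347.
Year 2014: gap = -1.8 × (8.92 - 4.17) = -8.55%, loss ≈ 11613 × 8.55/100 ≈ 993.
Year 2015: gap = -1.8 × (8.33 - 4.17) = -7.488%, loss ≈ 11613 × 7.488/100 ≈ 870.
Year 2016: gap = -1.8 × (7.93 - 4.17) = -6.768%, loss ≈ 11613 × 6.768/100 ≈ 786.
Total lost output = 297 + 347 + 993 + 870 + 786 = 3293 billion.

$3,293 billion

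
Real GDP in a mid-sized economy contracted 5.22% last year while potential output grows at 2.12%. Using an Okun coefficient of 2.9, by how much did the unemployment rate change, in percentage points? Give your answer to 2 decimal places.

2.53 percentage points

Growth-rate Okun's law: g_Y = g_Y* - β × Δu, so Δu = (g_Y* - g_Y)/β.
Δu = (2.12 + 5.22)/2.9 = 7.34/2.9 = 2.53 percentage points.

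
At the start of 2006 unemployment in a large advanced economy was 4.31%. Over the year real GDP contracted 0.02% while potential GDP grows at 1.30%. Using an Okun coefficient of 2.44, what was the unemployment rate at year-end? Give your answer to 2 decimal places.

Growth-rate Okun's law: g_Y = g_Y* - β × Δu, so Δu = (g_Y* - g_Y)/β.
Δu = (1.3 + 0.02)/2.44 = 1.32/2.44 = 0.54 percentage points.
Year-end unemployment = 4.31 + 0.54 = 4.85%.

4.85%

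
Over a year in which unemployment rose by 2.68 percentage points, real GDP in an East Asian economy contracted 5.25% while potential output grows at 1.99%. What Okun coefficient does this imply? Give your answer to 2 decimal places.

β ≈ 2.70

Growth form: g_Y = g_Y* - β × Δu, so β = (g_Y* - g_Y)/Δu.
β = (1.99 + 5.25)/2.68 = 7.24/2.68 = 2.70.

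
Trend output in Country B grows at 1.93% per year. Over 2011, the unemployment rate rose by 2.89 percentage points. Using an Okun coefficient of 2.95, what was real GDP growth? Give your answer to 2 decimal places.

-6.60%

Growth-rate Okun's law: g_Y = g_Y* - β × Δu.
g_Y = 1.93 - 2.95 × (2.89) = 1.93 - 8.5255 = -6.5955%, i.e. -6.60% to 2 d.p.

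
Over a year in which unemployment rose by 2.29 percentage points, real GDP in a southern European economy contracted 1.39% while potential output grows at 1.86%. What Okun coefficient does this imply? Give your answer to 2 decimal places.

β ≈ 1.42

Growth form: g_Y = g_Y* - β × Δu, so β = (g_Y* - g_Y)/Δu.
β = (1.86 + 1.39)/2.29 = 3.25/2.29 = 1.42.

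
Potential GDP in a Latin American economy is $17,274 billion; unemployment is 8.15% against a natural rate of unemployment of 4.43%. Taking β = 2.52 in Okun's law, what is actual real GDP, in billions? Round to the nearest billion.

Unemployment gap = 8.15 - 4.43 = 3.72 points, so the output gap is -2.52 × 3.72 = -9.3744%.
Actual GDP = 17274 × (1 - 9.3744/100) = 17274 × 0.906256 ≈ 15655 billion.

$15,655 billion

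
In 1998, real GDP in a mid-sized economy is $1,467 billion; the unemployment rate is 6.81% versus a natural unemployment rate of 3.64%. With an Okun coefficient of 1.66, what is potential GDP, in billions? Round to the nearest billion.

Unemployment gap = 6.81 - 3.64 = 3.17 points, so output gap = -1.66 × 3.17 = -5.2622%.
Since Y = Y* × (1 + gap/100), Y* = 1467/0.947378 ≈ 1548 billion.

$1,548 billion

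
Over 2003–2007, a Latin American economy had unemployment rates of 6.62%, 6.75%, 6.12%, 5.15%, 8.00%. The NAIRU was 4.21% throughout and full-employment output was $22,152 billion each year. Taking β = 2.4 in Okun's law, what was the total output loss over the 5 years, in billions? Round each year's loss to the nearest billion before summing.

$6,161 billion

Year 2003: gap = -2.4 × (6.62 - 4.21) = -5.784%, loss ≈ 22152 × 5.784/100 ≈ 1281.
Year 2004: gap = -2.4 × (6.75 - 4.21) = -6.096%, loss ≈ 22152 × 6.096/100 ≈ 1350.
Year 2005: gap = -2.4 × (6.12 - 4.21) = -4.584%, loss ≈ 22152 × 4.584/100 ≈ 1015.
Year 2006: gap = -2.4 × (5.15 - 4.21) = -2.256%, loss ≈ 22152 × 2.256/100 ≈ 500.
Year 2007: gap = -2.4 × (8 - 4.21) = -9.096%, loss ≈ 22152 × 9.096/100 ≈ 2015.
Total lost output = 1281 + 1350 + 1015 + 500 + 2015 = 6161 billion.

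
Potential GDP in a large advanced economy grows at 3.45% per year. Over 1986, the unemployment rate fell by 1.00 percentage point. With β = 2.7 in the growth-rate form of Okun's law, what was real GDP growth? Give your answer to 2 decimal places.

6.15%

Growth-rate Okun's law: g_Y = g_Y* - β × Δu.
g_Y = 3.45 - 2.7 × (-1.00) = 3.45 + 2.7 = 6.15%, i.e. 6.15% to 2 d.p.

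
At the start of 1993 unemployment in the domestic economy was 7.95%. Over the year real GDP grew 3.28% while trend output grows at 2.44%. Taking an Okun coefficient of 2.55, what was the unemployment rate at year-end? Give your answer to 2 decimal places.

7.62%

Growth-rate Okun's law: g_Y = g_Y* - β × Δu, so Δu = (g_Y* - g_Y)/β.
Δu = (2.44 - 3.28)/2.55 = -0.84/2.55 = -0.33 percentage points.
Year-end unemployment = 7.95 - 0.33 = 7.62%.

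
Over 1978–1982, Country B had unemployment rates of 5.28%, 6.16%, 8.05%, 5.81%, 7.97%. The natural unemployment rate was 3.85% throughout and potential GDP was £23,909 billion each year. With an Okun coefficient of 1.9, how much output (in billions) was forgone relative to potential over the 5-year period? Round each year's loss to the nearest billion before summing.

£6,369 billion

Year 1978: gap = -1.9 × (5.28 - 3.85) = -2.717%, loss ≈ 23909 × 2.717/100 ≈ 650.
Year 1979: gap = -1.9 × (6.16 - 3.85) = -4.389%, loss ≈ 23909 × 4.389/100 ≈ 1049.
Year 1980: gap = -1.9 × (8.05 - 3.85) = -7.98%, loss ≈ 23909 × 7.98/100 ≈ 1908.
Year 1981: gap = -1.9 × (5.81 - 3.85) = -3.724%, loss ≈ 23909 × 3.724/100 ≈ 890.
Year 1982: gap = -1.9 × (7.97 - 3.85) = -7.828%, loss ≈ 23909 × 7.828/100 ≈ 1872.
Total lost output = 650 + 1049 + 1908 + 890 + 1872 = 6369 billion.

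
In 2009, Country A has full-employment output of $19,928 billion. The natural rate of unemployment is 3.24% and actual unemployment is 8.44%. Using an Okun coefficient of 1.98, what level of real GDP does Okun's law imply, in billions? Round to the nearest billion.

Unemployment gap = 8.44 - 3.24 = 5.2 points, so the output gap is -1.98 × 5.2 = -10.296%.
Actual GDP = 19928 × (1 - 10.296/100) = 19928 × 0.89704 ≈ 17876 billion.

$17,876 billion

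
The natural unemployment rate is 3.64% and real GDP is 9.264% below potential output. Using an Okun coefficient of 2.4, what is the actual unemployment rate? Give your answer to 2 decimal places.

7.50%

From Okun's law, u - u* = -(output gap)/β = -(-9.264)/2.4 = 3.86 points.
So u = 3.64 + 3.86 = 7.50%.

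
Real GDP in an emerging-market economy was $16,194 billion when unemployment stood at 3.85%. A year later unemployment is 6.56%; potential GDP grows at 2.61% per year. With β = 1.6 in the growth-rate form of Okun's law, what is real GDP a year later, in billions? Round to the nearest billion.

$15,914 billion

Δu = 6.56 - 3.85 = 2.71 points.
Okun's law (growth form): g_Y = g_Y* - β × Δu = 2.61 - 1.6 × (2.71) = 2.61 - 4.336 = -1.726%.
Real GDP in the next year = 16194 × (1 - 1.726/100) = 16194 × 0.98274 ≈ 15914 billion.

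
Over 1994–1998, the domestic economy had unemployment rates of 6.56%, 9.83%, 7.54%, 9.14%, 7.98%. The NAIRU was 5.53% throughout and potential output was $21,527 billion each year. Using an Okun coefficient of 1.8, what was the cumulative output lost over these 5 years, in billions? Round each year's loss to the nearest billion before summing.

Year 1994: gap = -1.8 × (6.56 - 5.53) = -1.854%, loss ≈ 21527 × 1.854/100 ≈ 399.
Year 1995: gap = -1.8 × (9.83 - 5.53) = -7.74%, loss ≈ 21527 × 7.74/100 ≈ 1666.
Year 1996: gap = -1.8 × (7.54 - 5.53) = -3.618%, loss ≈ 21527 × 3.618/100 ≈ 779.
Year 1997: gap = -1.8 × (9.14 - 5.53) = -6.498%, loss ≈ 21527 × 6.498/100 ≈ 1399.
Year 1998: gap = -1.8 × (7.98 - 5.53) = -4.41%, loss ≈ 21527 × 4.41/100 ≈ 949.
Total lost output = 399 + 1666 + 779 + 1399 + 949 = 5192 billion.

$5,192 billion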